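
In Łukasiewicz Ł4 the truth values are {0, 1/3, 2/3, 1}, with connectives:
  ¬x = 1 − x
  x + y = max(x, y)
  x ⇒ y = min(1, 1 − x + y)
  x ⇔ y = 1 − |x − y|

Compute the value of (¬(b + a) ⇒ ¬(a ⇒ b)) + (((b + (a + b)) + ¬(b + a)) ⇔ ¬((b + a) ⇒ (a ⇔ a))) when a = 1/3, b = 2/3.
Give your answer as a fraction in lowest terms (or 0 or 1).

2/3

b + a = 2/3 + 1/3 = 2/3
¬(b + a) = ¬2/3 = 1/3
a ⇒ b = 1/3 ⇒ 2/3 = 1
¬(a ⇒ b) = ¬1 = 0
¬(b + a) ⇒ ¬(a ⇒ b) = 1/3 ⇒ 0 = 2/3
a + b = 1/3 + 2/3 = 2/3
b + (a + b) = 2/3 + 2/3 = 2/3
b + a = 2/3 + 1/3 = 2/3
¬(b + a) = ¬2/3 = 1/3
(b + (a + b)) + ¬(b + a) = 2/3 + 1/3 = 2/3
b + a = 2/3 + 1/3 = 2/3
a ⇔ a = 1/3 ⇔ 1/3 = 1
(b + a) ⇒ (a ⇔ a) = 2/3 ⇒ 1 = 1
¬((b + a) ⇒ (a ⇔ a)) = ¬1 = 0
((b + (a + b)) + ¬(b + a)) ⇔ ¬((b + a) ⇒ (a ⇔ a)) = 2/3 ⇔ 0 = 1/3
(¬(b + a) ⇒ ¬(a ⇒ b)) + (((b + (a + b)) + ¬(b + a)) ⇔ ¬((b + a) ⇒ (a ⇔ a))) = 2/3 + 1/3 = 2/3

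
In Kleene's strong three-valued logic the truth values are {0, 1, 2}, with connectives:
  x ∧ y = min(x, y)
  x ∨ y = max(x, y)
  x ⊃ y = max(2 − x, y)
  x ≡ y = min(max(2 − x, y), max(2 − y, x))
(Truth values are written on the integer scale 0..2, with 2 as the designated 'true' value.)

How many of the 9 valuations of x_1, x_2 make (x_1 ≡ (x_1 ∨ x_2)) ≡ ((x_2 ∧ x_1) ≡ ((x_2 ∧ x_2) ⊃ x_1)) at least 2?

x_1 = 0, x_2 = 0 ↦ 0  <
x_1 = 0, x_2 = 1 ↦ 1  <
x_1 = 0, x_2 = 2 ↦ 0  <
x_1 = 1, x_2 = 0 ↦ 1  <
x_1 = 1, x_2 = 1 ↦ 1  <
x_1 = 1, x_2 = 2 ↦ 1  <
x_1 = 2, x_2 = 0 ↦ 0  <
x_1 = 2, x_2 = 1 ↦ 1  <
x_1 = 2, x_2 = 2 ↦ 2  ≥
So 1 of the 9 assignments meets the threshold.

1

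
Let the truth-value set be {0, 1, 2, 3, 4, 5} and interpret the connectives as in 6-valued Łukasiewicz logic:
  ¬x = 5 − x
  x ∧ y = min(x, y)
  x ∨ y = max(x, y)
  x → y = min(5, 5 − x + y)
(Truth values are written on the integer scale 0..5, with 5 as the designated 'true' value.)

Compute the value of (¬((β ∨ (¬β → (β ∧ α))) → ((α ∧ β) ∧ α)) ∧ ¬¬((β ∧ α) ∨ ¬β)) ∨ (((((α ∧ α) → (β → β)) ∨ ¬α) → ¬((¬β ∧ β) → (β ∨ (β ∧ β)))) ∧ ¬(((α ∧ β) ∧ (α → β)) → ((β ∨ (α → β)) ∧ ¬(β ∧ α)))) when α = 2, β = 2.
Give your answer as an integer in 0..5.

¬β = ¬2 = 3
β ∧ α = 2 ∧ 2 = 2
¬β → (β ∧ α) = 3 → 2 = 4
β ∨ (¬β → (β ∧ α)) = 2 ∨ 4 = 4
α ∧ β = 2 ∧ 2 = 2
(α ∧ β) ∧ α = 2 ∧ 2 = 2
(β ∨ (¬β → (β ∧ α))) → ((α ∧ β) ∧ α) = 4 → 2 = 3
¬((β ∨ (¬β → (β ∧ α))) → ((α ∧ β) ∧ α)) = ¬3 = 2
β ∧ α = 2 ∧ 2 = 2
¬β = ¬2 = 3
(β ∧ α) ∨ ¬β = 2 ∨ 3 = 3
¬((β ∧ α) ∨ ¬β) = ¬3 = 2
¬¬((β ∧ α) ∨ ¬β) = ¬2 = 3
¬((β ∨ (¬β → (β ∧ α))) → ((α ∧ β) ∧ α)) ∧ ¬¬((β ∧ α) ∨ ¬β) = 2 ∧ 3 = 2
α ∧ α = 2 ∧ 2 = 2
β → β = 2 → 2 = 5
(α ∧ α) → (β → β) = 2 → 5 = 5
¬α = ¬2 = 3
((α ∧ α) → (β → β)) ∨ ¬α = 5 ∨ 3 = 5
¬β = ¬2 = 3
¬β ∧ β = 3 ∧ 2 = 2
β ∧ β = 2 ∧ 2 = 2
β ∨ (β ∧ β) = 2 ∨ 2 = 2
(¬β ∧ β) → (β ∨ (β ∧ β)) = 2 → 2 = 5
¬((¬β ∧ β) → (β ∨ (β ∧ β))) = ¬5 = 0
(((α ∧ α) → (β → β)) ∨ ¬α) → ¬((¬β ∧ β) → (β ∨ (β ∧ β))) = 5 → 0 = 0
α ∧ β = 2 ∧ 2 = 2
α → β = 2 → 2 = 5
(α ∧ β) ∧ (α → β) = 2 ∧ 5 = 2
α → β = 2 → 2 = 5
β ∨ (α → β) = 2 ∨ 5 = 5
β ∧ α = 2 ∧ 2 = 2
¬(β ∧ α) = ¬2 = 3
(β ∨ (α → β)) ∧ ¬(β ∧ α) = 5 ∧ 3 = 3
((α ∧ β) ∧ (α → β)) → ((β ∨ (α → β)) ∧ ¬(β ∧ α)) = 2 → 3 = 5
¬(((α ∧ β) ∧ (α → β)) → ((β ∨ (α → β)) ∧ ¬(β ∧ α))) = ¬5 = 0
((((α ∧ α) → (β → β)) ∨ ¬α) → ¬((¬β ∧ β) → (β ∨ (β ∧ β)))) ∧ ¬(((α ∧ β) ∧ (α → β)) → ((β ∨ (α → β)) ∧ ¬(β ∧ α))) = 0 ∧ 0 = 0
(¬((β ∨ (¬β → (β ∧ α))) → ((α ∧ β) ∧ α)) ∧ ¬¬((β ∧ α) ∨ ¬β)) ∨ (((((α ∧ α) → (β → β)) ∨ ¬α) → ¬((¬β ∧ β) → (β ∨ (β ∧ β)))) ∧ ¬(((α ∧ β) ∧ (α → β)) → ((β ∨ (α → β)) ∧ ¬(β ∧ α)))) = 2 ∨ 0 = 2

2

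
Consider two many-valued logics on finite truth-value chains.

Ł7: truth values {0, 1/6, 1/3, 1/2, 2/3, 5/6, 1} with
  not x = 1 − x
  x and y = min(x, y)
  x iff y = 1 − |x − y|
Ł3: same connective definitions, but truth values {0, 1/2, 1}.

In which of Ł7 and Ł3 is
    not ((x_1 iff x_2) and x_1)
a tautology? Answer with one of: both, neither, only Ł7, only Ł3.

neither

In Ł7: at x_1 = 1/6, x_2 = 0 the value is 5/6 — not a tautology.
In Ł3: at x_1 = 1/2, x_2 = 0 the value is 1/2 — not a tautology.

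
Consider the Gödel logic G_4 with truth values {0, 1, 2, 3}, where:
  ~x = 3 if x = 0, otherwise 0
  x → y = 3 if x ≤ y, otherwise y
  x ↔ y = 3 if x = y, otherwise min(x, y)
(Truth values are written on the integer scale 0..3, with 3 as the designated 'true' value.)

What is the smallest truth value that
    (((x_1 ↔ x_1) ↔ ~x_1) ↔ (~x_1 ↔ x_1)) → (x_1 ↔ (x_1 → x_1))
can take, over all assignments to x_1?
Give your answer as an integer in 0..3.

Take x_1 = 1:
x_1 ↔ x_1 = 1 ↔ 1 = 3
~x_1 = ~1 = 0
(x_1 ↔ x_1) ↔ ~x_1 = 3 ↔ 0 = 0
~x_1 = ~1 = 0
~x_1 ↔ x_1 = 0 ↔ 1 = 0
((x_1 ↔ x_1) ↔ ~x_1) ↔ (~x_1 ↔ x_1) = 0 ↔ 0 = 3
x_1 → x_1 = 1 → 1 = 3
x_1 ↔ (x_1 → x_1) = 1 ↔ 3 = 1
(((x_1 ↔ x_1) ↔ ~x_1) ↔ (~x_1 ↔ x_1)) → (x_1 ↔ (x_1 → x_1)) = 3 → 1 = 1
No assignment yields a value below 1, so this is the minimum.

1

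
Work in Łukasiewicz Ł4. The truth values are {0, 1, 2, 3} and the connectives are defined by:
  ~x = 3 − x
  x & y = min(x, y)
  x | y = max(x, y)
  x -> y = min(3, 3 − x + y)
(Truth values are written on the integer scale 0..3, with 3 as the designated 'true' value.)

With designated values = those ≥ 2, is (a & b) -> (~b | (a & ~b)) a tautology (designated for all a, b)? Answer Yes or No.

Counterexample: take a = 2, b = 3.
a & b = 2 & 3 = 2
~b = ~3 = 0
~b = ~3 = 0
a & ~b = 2 & 0 = 0
~b | (a & ~b) = 0 | 0 = 0
(a & b) -> (~b | (a & ~b)) = 2 -> 0 = 1
This gives 1, which is below 2.

No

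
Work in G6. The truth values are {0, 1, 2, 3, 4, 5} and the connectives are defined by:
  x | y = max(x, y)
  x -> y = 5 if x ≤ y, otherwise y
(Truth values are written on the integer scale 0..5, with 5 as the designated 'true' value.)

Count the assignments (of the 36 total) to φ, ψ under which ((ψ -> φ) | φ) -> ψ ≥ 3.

value 5: 16 assignments (counts)
value 4: 2 assignments (counts)
value 3: 3 assignments (counts)
value 2: 4 assignments
value 1: 5 assignments
value 0: 6 assignments
So 21 of the 36 assignments meet the threshold.

21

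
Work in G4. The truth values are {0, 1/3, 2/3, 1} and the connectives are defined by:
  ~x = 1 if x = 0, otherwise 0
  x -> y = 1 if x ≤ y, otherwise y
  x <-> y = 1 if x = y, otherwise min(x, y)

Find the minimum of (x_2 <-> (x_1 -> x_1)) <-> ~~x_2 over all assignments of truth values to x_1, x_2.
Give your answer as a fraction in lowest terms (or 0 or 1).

1/3

Take x_1 = 0, x_2 = 1/3:
x_1 -> x_1 = 0 -> 0 = 1
x_2 <-> (x_1 -> x_1) = 1/3 <-> 1 = 1/3
~x_2 = ~1/3 = 0
~~x_2 = ~0 = 1
(x_2 <-> (x_1 -> x_1)) <-> ~~x_2 = 1/3 <-> 1 = 1/3
No assignment yields a value below 1/3, so this is the minimum.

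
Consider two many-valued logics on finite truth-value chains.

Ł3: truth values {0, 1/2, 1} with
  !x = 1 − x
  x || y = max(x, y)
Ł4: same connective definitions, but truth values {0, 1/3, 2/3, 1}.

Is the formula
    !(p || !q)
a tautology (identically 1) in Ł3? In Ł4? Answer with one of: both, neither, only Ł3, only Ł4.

In Ł3: at p = 0, q = 0 the value is 0 — not a tautology.
In Ł4: at p = 0, q = 0 the value is 0 — not a tautology.

neither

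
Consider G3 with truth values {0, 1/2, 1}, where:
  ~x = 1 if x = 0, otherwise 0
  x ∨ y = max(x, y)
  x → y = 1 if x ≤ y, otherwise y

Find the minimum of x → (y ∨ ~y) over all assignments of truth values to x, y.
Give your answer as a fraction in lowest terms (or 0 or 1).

1/2

Take x = 1, y = 1/2:
~y = ~1/2 = 0
y ∨ ~y = 1/2 ∨ 0 = 1/2
x → (y ∨ ~y) = 1 → 1/2 = 1/2
No assignment yields a value below 1/2, so this is the minimum.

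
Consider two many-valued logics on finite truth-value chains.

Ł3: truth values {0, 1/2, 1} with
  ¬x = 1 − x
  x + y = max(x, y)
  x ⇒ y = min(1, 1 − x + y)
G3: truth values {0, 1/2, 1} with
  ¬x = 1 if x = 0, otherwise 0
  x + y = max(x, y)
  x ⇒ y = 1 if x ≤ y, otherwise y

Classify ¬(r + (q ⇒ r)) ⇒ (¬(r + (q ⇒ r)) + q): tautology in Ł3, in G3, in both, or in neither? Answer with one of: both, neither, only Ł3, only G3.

In Ł3: every assignment gives 1 — tautology.
In G3: every assignment gives 1 — tautology.

both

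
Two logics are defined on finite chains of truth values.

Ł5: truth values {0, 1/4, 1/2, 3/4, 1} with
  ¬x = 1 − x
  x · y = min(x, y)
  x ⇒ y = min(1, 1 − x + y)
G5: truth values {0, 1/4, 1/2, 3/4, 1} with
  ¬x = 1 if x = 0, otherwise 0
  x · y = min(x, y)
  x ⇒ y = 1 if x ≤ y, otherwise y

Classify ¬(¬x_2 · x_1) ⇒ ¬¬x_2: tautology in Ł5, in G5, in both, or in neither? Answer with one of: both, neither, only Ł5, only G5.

In Ł5: at x_1 = 0, x_2 = 0 the value is 0 — not a tautology.
In G5: at x_1 = 0, x_2 = 0 the value is 0 — not a tautology.

neither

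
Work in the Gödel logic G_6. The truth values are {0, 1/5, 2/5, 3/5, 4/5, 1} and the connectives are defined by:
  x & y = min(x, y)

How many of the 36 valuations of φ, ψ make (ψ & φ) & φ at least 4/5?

value 1: 1 assignment (counts)
value 4/5: 3 assignments (counts)
value 3/5: 5 assignments
value 2/5: 7 assignments
value 1/5: 9 assignments
value 0: 11 assignments
So 4 of the 36 assignments meet the threshold.

4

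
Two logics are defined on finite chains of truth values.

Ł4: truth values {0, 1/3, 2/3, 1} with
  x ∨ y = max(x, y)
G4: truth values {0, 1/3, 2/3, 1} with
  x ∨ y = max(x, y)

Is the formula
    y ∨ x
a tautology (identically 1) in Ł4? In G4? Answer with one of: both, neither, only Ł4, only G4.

neither

In Ł4: at x = 0, y = 0 the value is 0 — not a tautology.
In G4: at x = 0, y = 0 the value is 0 — not a tautology.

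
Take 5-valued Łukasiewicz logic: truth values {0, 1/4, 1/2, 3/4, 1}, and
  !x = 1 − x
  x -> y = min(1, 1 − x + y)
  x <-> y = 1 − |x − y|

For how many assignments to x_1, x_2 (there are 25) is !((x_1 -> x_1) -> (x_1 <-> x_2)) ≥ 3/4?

6

value 1: 2 assignments (counts)
value 3/4: 4 assignments (counts)
value 1/2: 6 assignments
value 1/4: 8 assignments
value 0: 5 assignments
So 6 of the 25 assignments meet the threshold.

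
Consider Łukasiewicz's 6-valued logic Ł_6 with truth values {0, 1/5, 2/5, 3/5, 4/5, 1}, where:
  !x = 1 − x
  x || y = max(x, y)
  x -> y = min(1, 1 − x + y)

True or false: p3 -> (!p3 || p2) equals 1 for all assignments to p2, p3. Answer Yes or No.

No

Counterexample: take p2 = 0, p3 = 3/5.
!p3 = !3/5 = 2/5
!p3 || p2 = 2/5 || 0 = 2/5
p3 -> (!p3 || p2) = 3/5 -> 2/5 = 4/5
This gives 4/5 ≠ 1.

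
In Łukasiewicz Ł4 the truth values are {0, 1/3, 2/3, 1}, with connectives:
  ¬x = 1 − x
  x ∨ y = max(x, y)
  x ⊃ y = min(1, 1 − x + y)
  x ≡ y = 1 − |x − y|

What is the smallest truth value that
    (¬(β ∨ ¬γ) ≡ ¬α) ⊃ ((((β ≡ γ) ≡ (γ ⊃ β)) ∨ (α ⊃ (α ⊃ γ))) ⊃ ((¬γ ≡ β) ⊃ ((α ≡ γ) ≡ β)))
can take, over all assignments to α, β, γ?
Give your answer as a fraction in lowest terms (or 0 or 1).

2/3

Take α = 1/3, β = 0, γ = 2/3:
¬γ = ¬2/3 = 1/3
β ∨ ¬γ = 0 ∨ 1/3 = 1/3
¬(β ∨ ¬γ) = ¬1/3 = 2/3
¬α = ¬1/3 = 2/3
¬(β ∨ ¬γ) ≡ ¬α = 2/3 ≡ 2/3 = 1
β ≡ γ = 0 ≡ 2/3 = 1/3
γ ⊃ β = 2/3 ⊃ 0 = 1/3
(β ≡ γ) ≡ (γ ⊃ β) = 1/3 ≡ 1/3 = 1
α ⊃ γ = 1/3 ⊃ 2/3 = 1
α ⊃ (α ⊃ γ) = 1/3 ⊃ 1 = 1
((β ≡ γ) ≡ (γ ⊃ β)) ∨ (α ⊃ (α ⊃ γ)) = 1 ∨ 1 = 1
¬γ = ¬2/3 = 1/3
¬γ ≡ β = 1/3 ≡ 0 = 2/3
α ≡ γ = 1/3 ≡ 2/3 = 2/3
(α ≡ γ) ≡ β = 2/3 ≡ 0 = 1/3
(¬γ ≡ β) ⊃ ((α ≡ γ) ≡ β) = 2/3 ⊃ 1/3 = 2/3
(((β ≡ γ) ≡ (γ ⊃ β)) ∨ (α ⊃ (α ⊃ γ))) ⊃ ((¬γ ≡ β) ⊃ ((α ≡ γ) ≡ β)) = 1 ⊃ 2/3 = 2/3
(¬(β ∨ ¬γ) ≡ ¬α) ⊃ ((((β ≡ γ) ≡ (γ ⊃ β)) ∨ (α ⊃ (α ⊃ γ))) ⊃ ((¬γ ≡ β) ⊃ ((α ≡ γ) ≡ β))) = 1 ⊃ 2/3 = 2/3
No assignment yields a value below 2/3, so this is the minimum.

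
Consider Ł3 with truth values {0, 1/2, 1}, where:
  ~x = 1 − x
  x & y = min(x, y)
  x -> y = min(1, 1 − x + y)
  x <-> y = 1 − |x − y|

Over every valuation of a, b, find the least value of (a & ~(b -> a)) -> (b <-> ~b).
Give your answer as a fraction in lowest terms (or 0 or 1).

1/2

Take a = 1/2, b = 1:
b -> a = 1 -> 1/2 = 1/2
~(b -> a) = ~1/2 = 1/2
a & ~(b -> a) = 1/2 & 1/2 = 1/2
~b = ~1 = 0
b <-> ~b = 1 <-> 0 = 0
(a & ~(b -> a)) -> (b <-> ~b) = 1/2 -> 0 = 1/2
No assignment yields a value below 1/2, so this is the minimum.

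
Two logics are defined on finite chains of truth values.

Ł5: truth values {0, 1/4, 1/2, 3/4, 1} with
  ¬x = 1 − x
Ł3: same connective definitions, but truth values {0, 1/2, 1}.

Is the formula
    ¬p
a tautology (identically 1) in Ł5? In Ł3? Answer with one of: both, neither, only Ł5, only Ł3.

neither

In Ł5: at p = 1/4 the value is 3/4 — not a tautology.
In Ł3: at p = 1/2 the value is 1/2 — not a tautology.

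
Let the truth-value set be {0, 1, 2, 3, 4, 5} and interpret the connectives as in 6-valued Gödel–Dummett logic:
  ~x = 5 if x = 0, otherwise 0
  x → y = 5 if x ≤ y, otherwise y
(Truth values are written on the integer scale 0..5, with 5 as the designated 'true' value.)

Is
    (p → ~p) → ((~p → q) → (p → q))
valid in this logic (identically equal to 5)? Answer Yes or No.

At p = 3, q = 4, for instance:
~p = ~3 = 0
p → ~p = 3 → 0 = 0
~p → q = 0 → 4 = 5
p → q = 3 → 4 = 5
(~p → q) → (p → q) = 5 → 5 = 5
(p → ~p) → ((~p → q) → (p → q)) = 0 → 5 = 5
and checking the remaining 35 assignments likewise gives ≥ 5 in every case.

Yes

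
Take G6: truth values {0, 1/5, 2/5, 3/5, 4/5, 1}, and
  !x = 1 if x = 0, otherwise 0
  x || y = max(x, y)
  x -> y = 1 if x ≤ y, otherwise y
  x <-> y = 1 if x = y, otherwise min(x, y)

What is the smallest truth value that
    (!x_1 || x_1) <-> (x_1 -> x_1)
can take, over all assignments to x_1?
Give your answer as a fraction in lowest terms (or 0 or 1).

Take x_1 = 1/5:
!x_1 = !1/5 = 0
!x_1 || x_1 = 0 || 1/5 = 1/5
x_1 -> x_1 = 1/5 -> 1/5 = 1
(!x_1 || x_1) <-> (x_1 -> x_1) = 1/5 <-> 1 = 1/5
No assignment yields a value below 1/5, so this is the minimum.

1/5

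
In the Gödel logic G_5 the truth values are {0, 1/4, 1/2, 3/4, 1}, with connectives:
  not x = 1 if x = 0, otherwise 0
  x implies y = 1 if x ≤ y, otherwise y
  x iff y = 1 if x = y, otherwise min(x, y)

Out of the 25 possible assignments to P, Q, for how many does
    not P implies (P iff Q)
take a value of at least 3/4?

value 1: 21 assignments (counts)
value 0: 4 assignments
So 21 of the 25 assignments meet the threshold.

21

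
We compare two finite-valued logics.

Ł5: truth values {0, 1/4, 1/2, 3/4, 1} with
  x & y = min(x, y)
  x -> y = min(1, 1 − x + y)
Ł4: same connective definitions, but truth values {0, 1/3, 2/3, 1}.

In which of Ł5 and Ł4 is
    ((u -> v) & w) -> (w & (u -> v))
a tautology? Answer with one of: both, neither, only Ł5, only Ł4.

both

In Ł5: every assignment gives 1 — tautology.
In Ł4: every assignment gives 1 — tautology.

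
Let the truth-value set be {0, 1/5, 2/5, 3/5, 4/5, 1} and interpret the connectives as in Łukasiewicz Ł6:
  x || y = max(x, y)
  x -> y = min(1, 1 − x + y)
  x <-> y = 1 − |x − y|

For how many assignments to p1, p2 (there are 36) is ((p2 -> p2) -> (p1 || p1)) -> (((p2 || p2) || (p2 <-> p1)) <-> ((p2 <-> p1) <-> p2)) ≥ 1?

29

value 1: 29 assignments (counts)
value 4/5: 2 assignments
value 3/5: 2 assignments
value 2/5: 1 assignment
value 1/5: 1 assignment
value 0: 1 assignment
So 29 of the 36 assignments meet the threshold.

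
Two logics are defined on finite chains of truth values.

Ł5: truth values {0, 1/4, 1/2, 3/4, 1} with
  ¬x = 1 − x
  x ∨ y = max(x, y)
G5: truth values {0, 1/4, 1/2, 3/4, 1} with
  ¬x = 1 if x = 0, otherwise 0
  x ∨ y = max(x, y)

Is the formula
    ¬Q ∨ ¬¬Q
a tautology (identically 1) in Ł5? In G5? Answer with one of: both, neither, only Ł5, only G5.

only G5

In Ł5: at Q = 1/4 the value is 3/4 — not a tautology.
In G5: every assignment gives 1 — tautology.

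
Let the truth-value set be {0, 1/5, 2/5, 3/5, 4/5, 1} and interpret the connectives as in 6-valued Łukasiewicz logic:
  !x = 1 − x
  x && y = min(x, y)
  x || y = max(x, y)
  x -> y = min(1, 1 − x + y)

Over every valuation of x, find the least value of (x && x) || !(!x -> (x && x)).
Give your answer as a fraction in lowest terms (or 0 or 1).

Take x = 2/5:
x && x = 2/5 && 2/5 = 2/5
!x = !2/5 = 3/5
x && x = 2/5 && 2/5 = 2/5
!x -> (x && x) = 3/5 -> 2/5 = 4/5
!(!x -> (x && x)) = !4/5 = 1/5
(x && x) || !(!x -> (x && x)) = 2/5 || 1/5 = 2/5
No assignment yields a value below 2/5, so this is the minimum.

2/5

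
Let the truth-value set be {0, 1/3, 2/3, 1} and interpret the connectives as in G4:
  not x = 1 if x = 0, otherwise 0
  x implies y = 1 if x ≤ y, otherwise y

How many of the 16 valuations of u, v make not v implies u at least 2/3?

u = 0, v = 0 ↦ 0  <
u = 0, v = 1/3 ↦ 1  ≥
u = 0, v = 2/3 ↦ 1  ≥
u = 0, v = 1 ↦ 1  ≥
u = 1/3, v = 0 ↦ 1/3  <
u = 1/3, v = 1/3 ↦ 1  ≥
u = 1/3, v = 2/3 ↦ 1  ≥
u = 1/3, v = 1 ↦ 1  ≥
u = 2/3, v = 0 ↦ 2/3  ≥
u = 2/3, v = 1/3 ↦ 1  ≥
u = 2/3, v = 2/3 ↦ 1  ≥
u = 2/3, v = 1 ↦ 1  ≥
u = 1, v = 0 ↦ 1  ≥
u = 1, v = 1/3 ↦ 1  ≥
u = 1, v = 2/3 ↦ 1  ≥
u = 1, v = 1 ↦ 1  ≥
So 14 of the 16 assignments meet the threshold.

14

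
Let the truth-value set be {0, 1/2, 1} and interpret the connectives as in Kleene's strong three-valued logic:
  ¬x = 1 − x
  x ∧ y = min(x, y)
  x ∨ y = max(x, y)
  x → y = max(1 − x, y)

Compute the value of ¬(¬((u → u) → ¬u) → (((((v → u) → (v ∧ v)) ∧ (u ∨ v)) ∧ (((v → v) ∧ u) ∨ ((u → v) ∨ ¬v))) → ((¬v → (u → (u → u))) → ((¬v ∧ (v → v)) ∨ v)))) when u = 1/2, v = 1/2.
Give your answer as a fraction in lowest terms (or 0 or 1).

u → u = 1/2 → 1/2 = 1/2
¬u = ¬1/2 = 1/2
(u → u) → ¬u = 1/2 → 1/2 = 1/2
¬((u → u) → ¬u) = ¬1/2 = 1/2
v → u = 1/2 → 1/2 = 1/2
v ∧ v = 1/2 ∧ 1/2 = 1/2
(v → u) → (v ∧ v) = 1/2 → 1/2 = 1/2
u ∨ v = 1/2 ∨ 1/2 = 1/2
((v → u) → (v ∧ v)) ∧ (u ∨ v) = 1/2 ∧ 1/2 = 1/2
v → v = 1/2 → 1/2 = 1/2
(v → v) ∧ u = 1/2 ∧ 1/2 = 1/2
u → v = 1/2 → 1/2 = 1/2
¬v = ¬1/2 = 1/2
(u → v) ∨ ¬v = 1/2 ∨ 1/2 = 1/2
((v → v) ∧ u) ∨ ((u → v) ∨ ¬v) = 1/2 ∨ 1/2 = 1/2
(((v → u) → (v ∧ v)) ∧ (u ∨ v)) ∧ (((v → v) ∧ u) ∨ ((u → v) ∨ ¬v)) = 1/2 ∧ 1/2 = 1/2
¬v = ¬1/2 = 1/2
u → u = 1/2 → 1/2 = 1/2
u → (u → u) = 1/2 → 1/2 = 1/2
¬v → (u → (u → u)) = 1/2 → 1/2 = 1/2
¬v = ¬1/2 = 1/2
v → v = 1/2 → 1/2 = 1/2
¬v ∧ (v → v) = 1/2 ∧ 1/2 = 1/2
(¬v ∧ (v → v)) ∨ v = 1/2 ∨ 1/2 = 1/2
(¬v → (u → (u → u))) → ((¬v ∧ (v → v)) ∨ v) = 1/2 → 1/2 = 1/2
((((v → u) → (v ∧ v)) ∧ (u ∨ v)) ∧ (((v → v) ∧ u) ∨ ((u → v) ∨ ¬v))) → ((¬v → (u → (u → u))) → ((¬v ∧ (v → v)) ∨ v)) = 1/2 → 1/2 = 1/2
¬((u → u) → ¬u) → (((((v → u) → (v ∧ v)) ∧ (u ∨ v)) ∧ (((v → v) ∧ u) ∨ ((u → v) ∨ ¬v))) → ((¬v → (u → (u → u))) → ((¬v ∧ (v → v)) ∨ v))) = 1/2 → 1/2 = 1/2
¬(¬((u → u) → ¬u) → (((((v → u) → (v ∧ v)) ∧ (u ∨ v)) ∧ (((v → v) ∧ u) ∨ ((u → v) ∨ ¬v))) → ((¬v → (u → (u → u))) → ((¬v ∧ (v → v)) ∨ v)))) = ¬1/2 = 1/2

1/2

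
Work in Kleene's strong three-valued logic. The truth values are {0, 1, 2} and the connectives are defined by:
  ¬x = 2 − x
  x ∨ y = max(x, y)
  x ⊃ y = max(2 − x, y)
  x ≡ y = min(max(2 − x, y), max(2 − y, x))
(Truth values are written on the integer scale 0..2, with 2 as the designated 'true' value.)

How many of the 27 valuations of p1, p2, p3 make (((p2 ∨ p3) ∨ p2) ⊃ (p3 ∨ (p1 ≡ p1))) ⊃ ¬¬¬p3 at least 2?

9

value 2: 9 assignments (counts)
value 1: 9 assignments
value 0: 9 assignments
So 9 of the 27 assignments meet the threshold.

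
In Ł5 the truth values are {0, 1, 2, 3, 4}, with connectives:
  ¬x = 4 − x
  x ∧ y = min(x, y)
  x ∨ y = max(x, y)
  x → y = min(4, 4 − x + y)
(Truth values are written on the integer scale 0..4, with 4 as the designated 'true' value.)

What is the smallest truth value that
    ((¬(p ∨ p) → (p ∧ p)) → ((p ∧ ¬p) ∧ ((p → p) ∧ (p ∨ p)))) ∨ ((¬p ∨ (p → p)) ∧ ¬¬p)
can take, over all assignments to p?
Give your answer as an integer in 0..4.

Take p = 2:
p ∨ p = 2 ∨ 2 = 2
¬(p ∨ p) = ¬2 = 2
p ∧ p = 2 ∧ 2 = 2
¬(p ∨ p) → (p ∧ p) = 2 → 2 = 4
¬p = ¬2 = 2
p ∧ ¬p = 2 ∧ 2 = 2
p → p = 2 → 2 = 4
p ∨ p = 2 ∨ 2 = 2
(p → p) ∧ (p ∨ p) = 4 ∧ 2 = 2
(p ∧ ¬p) ∧ ((p → p) ∧ (p ∨ p)) = 2 ∧ 2 = 2
(¬(p ∨ p) → (p ∧ p)) → ((p ∧ ¬p) ∧ ((p → p) ∧ (p ∨ p))) = 4 → 2 = 2
¬p = ¬2 = 2
p → p = 2 → 2 = 4
¬p ∨ (p → p) = 2 ∨ 4 = 4
¬p = ¬2 = 2
¬¬p = ¬2 = 2
(¬p ∨ (p → p)) ∧ ¬¬p = 4 ∧ 2 = 2
((¬(p ∨ p) → (p ∧ p)) → ((p ∧ ¬p) ∧ ((p → p) ∧ (p ∨ p)))) ∨ ((¬p ∨ (p → p)) ∧ ¬¬p) = 2 ∨ 2 = 2
No assignment yields a value below 2, so this is the minimum.

2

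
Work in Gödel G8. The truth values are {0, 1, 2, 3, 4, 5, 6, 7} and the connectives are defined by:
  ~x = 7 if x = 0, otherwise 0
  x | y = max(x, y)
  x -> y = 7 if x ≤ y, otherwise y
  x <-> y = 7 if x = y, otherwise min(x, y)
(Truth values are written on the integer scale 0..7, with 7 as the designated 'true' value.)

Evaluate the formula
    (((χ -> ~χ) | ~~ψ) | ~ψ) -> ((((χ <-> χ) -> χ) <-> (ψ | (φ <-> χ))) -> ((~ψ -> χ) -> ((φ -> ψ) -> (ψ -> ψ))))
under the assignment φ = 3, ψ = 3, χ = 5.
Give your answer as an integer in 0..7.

~χ = ~5 = 0
χ -> ~χ = 5 -> 0 = 0
~ψ = ~3 = 0
~~ψ = ~0 = 7
(χ -> ~χ) | ~~ψ = 0 | 7 = 7
~ψ = ~3 = 0
((χ -> ~χ) | ~~ψ) | ~ψ = 7 | 0 = 7
χ <-> χ = 5 <-> 5 = 7
(χ <-> χ) -> χ = 7 -> 5 = 5
φ <-> χ = 3 <-> 5 = 3
ψ | (φ <-> χ) = 3 | 3 = 3
((χ <-> χ) -> χ) <-> (ψ | (φ <-> χ)) = 5 <-> 3 = 3
~ψ = ~3 = 0
~ψ -> χ = 0 -> 5 = 7
φ -> ψ = 3 -> 3 = 7
ψ -> ψ = 3 -> 3 = 7
(φ -> ψ) -> (ψ -> ψ) = 7 -> 7 = 7
(~ψ -> χ) -> ((φ -> ψ) -> (ψ -> ψ)) = 7 -> 7 = 7
(((χ <-> χ) -> χ) <-> (ψ | (φ <-> χ))) -> ((~ψ -> χ) -> ((φ -> ψ) -> (ψ -> ψ))) = 3 -> 7 = 7
(((χ -> ~χ) | ~~ψ) | ~ψ) -> ((((χ <-> χ) -> χ) <-> (ψ | (φ <-> χ))) -> ((~ψ -> χ) -> ((φ -> ψ) -> (ψ -> ψ)))) = 7 -> 7 = 7

7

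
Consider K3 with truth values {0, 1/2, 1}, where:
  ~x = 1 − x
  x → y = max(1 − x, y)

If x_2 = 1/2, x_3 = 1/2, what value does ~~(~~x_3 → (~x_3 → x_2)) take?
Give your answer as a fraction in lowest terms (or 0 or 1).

~x_3 = ~1/2 = 1/2
~~x_3 = ~1/2 = 1/2
~x_3 = ~1/2 = 1/2
~x_3 → x_2 = 1/2 → 1/2 = 1/2
~~x_3 → (~x_3 → x_2) = 1/2 → 1/2 = 1/2
~(~~x_3 → (~x_3 → x_2)) = ~1/2 = 1/2
~~(~~x_3 → (~x_3 → x_2)) = ~1/2 = 1/2

1/2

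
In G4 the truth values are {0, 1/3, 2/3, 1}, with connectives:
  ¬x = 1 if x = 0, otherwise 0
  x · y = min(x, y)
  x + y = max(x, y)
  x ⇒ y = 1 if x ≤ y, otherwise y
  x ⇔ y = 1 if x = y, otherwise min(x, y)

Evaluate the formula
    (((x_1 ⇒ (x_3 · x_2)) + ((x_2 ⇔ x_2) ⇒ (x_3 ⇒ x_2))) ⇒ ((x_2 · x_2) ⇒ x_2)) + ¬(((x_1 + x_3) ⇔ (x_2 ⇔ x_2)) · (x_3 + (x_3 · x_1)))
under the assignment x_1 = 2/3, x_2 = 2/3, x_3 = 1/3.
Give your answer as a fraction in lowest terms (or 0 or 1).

x_3 · x_2 = 1/3 · 2/3 = 1/3
x_1 ⇒ (x_3 · x_2) = 2/3 ⇒ 1/3 = 1/3
x_2 ⇔ x_2 = 2/3 ⇔ 2/3 = 1
x_3 ⇒ x_2 = 1/3 ⇒ 2/3 = 1
(x_2 ⇔ x_2) ⇒ (x_3 ⇒ x_2) = 1 ⇒ 1 = 1
(x_1 ⇒ (x_3 · x_2)) + ((x_2 ⇔ x_2) ⇒ (x_3 ⇒ x_2)) = 1/3 + 1 = 1
x_2 · x_2 = 2/3 · 2/3 = 2/3
(x_2 · x_2) ⇒ x_2 = 2/3 ⇒ 2/3 = 1
((x_1 ⇒ (x_3 · x_2)) + ((x_2 ⇔ x_2) ⇒ (x_3 ⇒ x_2))) ⇒ ((x_2 · x_2) ⇒ x_2) = 1 ⇒ 1 = 1
x_1 + x_3 = 2/3 + 1/3 = 2/3
x_2 ⇔ x_2 = 2/3 ⇔ 2/3 = 1
(x_1 + x_3) ⇔ (x_2 ⇔ x_2) = 2/3 ⇔ 1 = 2/3
x_3 · x_1 = 1/3 · 2/3 = 1/3
x_3 + (x_3 · x_1) = 1/3 + 1/3 = 1/3
((x_1 + x_3) ⇔ (x_2 ⇔ x_2)) · (x_3 + (x_3 · x_1)) = 2/3 · 1/3 = 1/3
¬(((x_1 + x_3) ⇔ (x_2 ⇔ x_2)) · (x_3 + (x_3 · x_1))) = ¬1/3 = 0
(((x_1 ⇒ (x_3 · x_2)) + ((x_2 ⇔ x_2) ⇒ (x_3 ⇒ x_2))) ⇒ ((x_2 · x_2) ⇒ x_2)) + ¬(((x_1 + x_3) ⇔ (x_2 ⇔ x_2)) · (x_3 + (x_3 · x_1))) = 1 + 0 = 1

1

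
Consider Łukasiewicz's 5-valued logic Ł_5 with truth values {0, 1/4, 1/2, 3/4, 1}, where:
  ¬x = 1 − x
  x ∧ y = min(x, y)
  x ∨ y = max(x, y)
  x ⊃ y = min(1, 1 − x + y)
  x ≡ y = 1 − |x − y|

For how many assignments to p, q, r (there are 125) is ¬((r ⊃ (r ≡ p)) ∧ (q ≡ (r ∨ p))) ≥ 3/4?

36

value 1: 14 assignments (counts)
value 3/4: 22 assignments (counts)
value 1/2: 33 assignments
value 1/4: 37 assignments
value 0: 19 assignments
So 36 of the 125 assignments meet the threshold.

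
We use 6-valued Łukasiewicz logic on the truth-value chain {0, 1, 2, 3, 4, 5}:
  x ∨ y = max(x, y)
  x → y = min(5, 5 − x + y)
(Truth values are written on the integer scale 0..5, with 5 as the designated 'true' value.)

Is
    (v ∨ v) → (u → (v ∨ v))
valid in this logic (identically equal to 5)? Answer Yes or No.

At u = 0, v = 4, for instance:
v ∨ v = 4 ∨ 4 = 4
u → (v ∨ v) = 0 → 4 = 5
(v ∨ v) → (u → (v ∨ v)) = 4 → 5 = 5
and checking the remaining 35 assignments likewise gives ≥ 5 in every case.

Yes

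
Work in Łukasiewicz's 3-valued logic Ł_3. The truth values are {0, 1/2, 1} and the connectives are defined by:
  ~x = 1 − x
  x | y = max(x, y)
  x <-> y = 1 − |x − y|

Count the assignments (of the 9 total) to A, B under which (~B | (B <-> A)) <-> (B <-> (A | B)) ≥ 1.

A = 0, B = 0 ↦ 1  ≥
A = 0, B = 1/2 ↦ 1/2  <
A = 0, B = 1 ↦ 0  <
A = 1/2, B = 0 ↦ 1/2  <
A = 1/2, B = 1/2 ↦ 1  ≥
A = 1/2, B = 1 ↦ 1/2  <
A = 1, B = 0 ↦ 0  <
A = 1, B = 1/2 ↦ 1  ≥
A = 1, B = 1 ↦ 1  ≥
So 4 of the 9 assignments meet the threshold.

4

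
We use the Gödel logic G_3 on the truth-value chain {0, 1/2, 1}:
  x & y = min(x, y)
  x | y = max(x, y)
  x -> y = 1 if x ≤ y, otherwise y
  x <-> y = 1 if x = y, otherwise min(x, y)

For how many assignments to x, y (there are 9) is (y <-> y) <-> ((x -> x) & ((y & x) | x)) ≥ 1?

3

x = 0, y = 0 ↦ 0  <
x = 0, y = 1/2 ↦ 0  <
x = 0, y = 1 ↦ 0  <
x = 1/2, y = 0 ↦ 1/2  <
x = 1/2, y = 1/2 ↦ 1/2  <
x = 1/2, y = 1 ↦ 1/2  <
x = 1, y = 0 ↦ 1  ≥
x = 1, y = 1/2 ↦ 1  ≥
x = 1, y = 1 ↦ 1  ≥
So 3 of the 9 assignments meet the threshold.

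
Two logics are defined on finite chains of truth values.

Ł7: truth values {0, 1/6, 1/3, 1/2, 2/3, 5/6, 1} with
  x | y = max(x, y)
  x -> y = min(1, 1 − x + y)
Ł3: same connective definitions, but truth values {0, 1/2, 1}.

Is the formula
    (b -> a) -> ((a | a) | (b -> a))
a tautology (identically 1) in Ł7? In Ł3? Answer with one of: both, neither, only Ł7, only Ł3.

In Ł7: every assignment gives 1 — tautology.
In Ł3: every assignment gives 1 — tautology.

both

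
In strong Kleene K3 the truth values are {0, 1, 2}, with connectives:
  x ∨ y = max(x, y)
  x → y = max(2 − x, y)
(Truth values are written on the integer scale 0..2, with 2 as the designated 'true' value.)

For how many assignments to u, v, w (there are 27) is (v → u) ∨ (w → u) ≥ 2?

19

value 2: 19 assignments (counts)
value 1: 7 assignments
value 0: 1 assignment
So 19 of the 27 assignments meet the threshold.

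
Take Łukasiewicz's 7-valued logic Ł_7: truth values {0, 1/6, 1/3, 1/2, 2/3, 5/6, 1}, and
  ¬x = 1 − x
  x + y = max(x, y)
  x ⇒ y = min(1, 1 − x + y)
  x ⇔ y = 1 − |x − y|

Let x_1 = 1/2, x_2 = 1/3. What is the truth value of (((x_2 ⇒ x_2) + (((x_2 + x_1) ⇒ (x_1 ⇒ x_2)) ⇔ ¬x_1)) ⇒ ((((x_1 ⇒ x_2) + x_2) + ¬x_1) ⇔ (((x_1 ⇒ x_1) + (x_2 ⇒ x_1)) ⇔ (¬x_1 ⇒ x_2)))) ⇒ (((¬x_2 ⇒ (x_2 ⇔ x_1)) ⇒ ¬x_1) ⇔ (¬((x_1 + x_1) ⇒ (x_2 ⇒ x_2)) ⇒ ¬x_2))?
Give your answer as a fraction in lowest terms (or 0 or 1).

1/2

x_2 ⇒ x_2 = 1/3 ⇒ 1/3 = 1
x_2 + x_1 = 1/3 + 1/2 = 1/2
x_1 ⇒ x_2 = 1/2 ⇒ 1/3 = 5/6
(x_2 + x_1) ⇒ (x_1 ⇒ x_2) = 1/2 ⇒ 5/6 = 1
¬x_1 = ¬1/2 = 1/2
((x_2 + x_1) ⇒ (x_1 ⇒ x_2)) ⇔ ¬x_1 = 1 ⇔ 1/2 = 1/2
(x_2 ⇒ x_2) + (((x_2 + x_1) ⇒ (x_1 ⇒ x_2)) ⇔ ¬x_1) = 1 + 1/2 = 1
x_1 ⇒ x_2 = 1/2 ⇒ 1/3 = 5/6
(x_1 ⇒ x_2) + x_2 = 5/6 + 1/3 = 5/6
¬x_1 = ¬1/2 = 1/2
((x_1 ⇒ x_2) + x_2) + ¬x_1 = 5/6 + 1/2 = 5/6
x_1 ⇒ x_1 = 1/2 ⇒ 1/2 = 1
x_2 ⇒ x_1 = 1/3 ⇒ 1/2 = 1
(x_1 ⇒ x_1) + (x_2 ⇒ x_1) = 1 + 1 = 1
¬x_1 = ¬1/2 = 1/2
¬x_1 ⇒ x_2 = 1/2 ⇒ 1/3 = 5/6
((x_1 ⇒ x_1) + (x_2 ⇒ x_1)) ⇔ (¬x_1 ⇒ x_2) = 1 ⇔ 5/6 = 5/6
(((x_1 ⇒ x_2) + x_2) + ¬x_1) ⇔ (((x_1 ⇒ x_1) + (x_2 ⇒ x_1)) ⇔ (¬x_1 ⇒ x_2)) = 5/6 ⇔ 5/6 = 1
((x_2 ⇒ x_2) + (((x_2 + x_1) ⇒ (x_1 ⇒ x_2)) ⇔ ¬x_1)) ⇒ ((((x_1 ⇒ x_2) + x_2) + ¬x_1) ⇔ (((x_1 ⇒ x_1) + (x_2 ⇒ x_1)) ⇔ (¬x_1 ⇒ x_2))) = 1 ⇒ 1 = 1
¬x_2 = ¬1/3 = 2/3
x_2 ⇔ x_1 = 1/3 ⇔ 1/2 = 5/6
¬x_2 ⇒ (x_2 ⇔ x_1) = 2/3 ⇒ 5/6 = 1
¬x_1 = ¬1/2 = 1/2
(¬x_2 ⇒ (x_2 ⇔ x_1)) ⇒ ¬x_1 = 1 ⇒ 1/2 = 1/2
x_1 + x_1 = 1/2 + 1/2 = 1/2
x_2 ⇒ x_2 = 1/3 ⇒ 1/3 = 1
(x_1 + x_1) ⇒ (x_2 ⇒ x_2) = 1/2 ⇒ 1 = 1
¬((x_1 + x_1) ⇒ (x_2 ⇒ x_2)) = ¬1 = 0
¬x_2 = ¬1/3 = 2/3
¬((x_1 + x_1) ⇒ (x_2 ⇒ x_2)) ⇒ ¬x_2 = 0 ⇒ 2/3 = 1
((¬x_2 ⇒ (x_2 ⇔ x_1)) ⇒ ¬x_1) ⇔ (¬((x_1 + x_1) ⇒ (x_2 ⇒ x_2)) ⇒ ¬x_2) = 1/2 ⇔ 1 = 1/2
(((x_2 ⇒ x_2) + (((x_2 + x_1) ⇒ (x_1 ⇒ x_2)) ⇔ ¬x_1)) ⇒ ((((x_1 ⇒ x_2) + x_2) + ¬x_1) ⇔ (((x_1 ⇒ x_1) + (x_2 ⇒ x_1)) ⇔ (¬x_1 ⇒ x_2)))) ⇒ (((¬x_2 ⇒ (x_2 ⇔ x_1)) ⇒ ¬x_1) ⇔ (¬((x_1 + x_1) ⇒ (x_2 ⇒ x_2)) ⇒ ¬x_2)) = 1 ⇒ 1/2 = 1/2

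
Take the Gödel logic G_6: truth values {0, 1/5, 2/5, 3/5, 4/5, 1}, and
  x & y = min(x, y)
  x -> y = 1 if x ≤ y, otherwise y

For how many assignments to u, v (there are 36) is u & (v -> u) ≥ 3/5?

value 1: 6 assignments (counts)
value 4/5: 6 assignments (counts)
value 3/5: 6 assignments (counts)
value 2/5: 6 assignments
value 1/5: 6 assignments
value 0: 6 assignments
So 18 of the 36 assignments meet the threshold.

18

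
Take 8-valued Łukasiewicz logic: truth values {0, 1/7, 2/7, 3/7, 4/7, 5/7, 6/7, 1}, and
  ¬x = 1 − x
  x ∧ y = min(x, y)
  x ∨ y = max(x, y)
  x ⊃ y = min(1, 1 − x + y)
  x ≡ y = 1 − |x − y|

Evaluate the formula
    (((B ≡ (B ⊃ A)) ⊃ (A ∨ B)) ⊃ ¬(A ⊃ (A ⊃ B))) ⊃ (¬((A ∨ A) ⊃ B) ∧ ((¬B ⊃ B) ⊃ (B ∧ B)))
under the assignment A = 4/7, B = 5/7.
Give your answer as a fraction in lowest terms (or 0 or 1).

6/7

B ⊃ A = 5/7 ⊃ 4/7 = 6/7
B ≡ (B ⊃ A) = 5/7 ≡ 6/7 = 6/7
A ∨ B = 4/7 ∨ 5/7 = 5/7
(B ≡ (B ⊃ A)) ⊃ (A ∨ B) = 6/7 ⊃ 5/7 = 6/7
A ⊃ B = 4/7 ⊃ 5/7 = 1
A ⊃ (A ⊃ B) = 4/7 ⊃ 1 = 1
¬(A ⊃ (A ⊃ B)) = ¬1 = 0
((B ≡ (B ⊃ A)) ⊃ (A ∨ B)) ⊃ ¬(A ⊃ (A ⊃ B)) = 6/7 ⊃ 0 = 1/7
A ∨ A = 4/7 ∨ 4/7 = 4/7
(A ∨ A) ⊃ B = 4/7 ⊃ 5/7 = 1
¬((A ∨ A) ⊃ B) = ¬1 = 0
¬B = ¬5/7 = 2/7
¬B ⊃ B = 2/7 ⊃ 5/7 = 1
B ∧ B = 5/7 ∧ 5/7 = 5/7
(¬B ⊃ B) ⊃ (B ∧ B) = 1 ⊃ 5/7 = 5/7
¬((A ∨ A) ⊃ B) ∧ ((¬B ⊃ B) ⊃ (B ∧ B)) = 0 ∧ 5/7 = 0
(((B ≡ (B ⊃ A)) ⊃ (A ∨ B)) ⊃ ¬(A ⊃ (A ⊃ B))) ⊃ (¬((A ∨ A) ⊃ B) ∧ ((¬B ⊃ B) ⊃ (B ∧ B))) = 1/7 ⊃ 0 = 6/7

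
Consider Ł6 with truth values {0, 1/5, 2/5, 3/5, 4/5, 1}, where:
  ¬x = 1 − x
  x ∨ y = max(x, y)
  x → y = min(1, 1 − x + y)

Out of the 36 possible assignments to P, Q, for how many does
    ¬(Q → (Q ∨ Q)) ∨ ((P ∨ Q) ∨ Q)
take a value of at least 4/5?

20

value 1: 11 assignments (counts)
value 4/5: 9 assignments (counts)
value 3/5: 7 assignments
value 2/5: 5 assignments
value 1/5: 3 assignments
value 0: 1 assignment
So 20 of the 36 assignments meet the threshold.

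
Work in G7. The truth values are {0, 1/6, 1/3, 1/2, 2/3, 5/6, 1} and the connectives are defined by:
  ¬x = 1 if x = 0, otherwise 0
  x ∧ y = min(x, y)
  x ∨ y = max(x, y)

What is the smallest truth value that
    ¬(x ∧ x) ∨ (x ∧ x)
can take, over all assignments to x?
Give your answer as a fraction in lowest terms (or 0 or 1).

Take x = 1/6:
x ∧ x = 1/6 ∧ 1/6 = 1/6
¬(x ∧ x) = ¬1/6 = 0
x ∧ x = 1/6 ∧ 1/6 = 1/6
¬(x ∧ x) ∨ (x ∧ x) = 0 ∨ 1/6 = 1/6
No assignment yields a value below 1/6, so this is the minimum.

1/6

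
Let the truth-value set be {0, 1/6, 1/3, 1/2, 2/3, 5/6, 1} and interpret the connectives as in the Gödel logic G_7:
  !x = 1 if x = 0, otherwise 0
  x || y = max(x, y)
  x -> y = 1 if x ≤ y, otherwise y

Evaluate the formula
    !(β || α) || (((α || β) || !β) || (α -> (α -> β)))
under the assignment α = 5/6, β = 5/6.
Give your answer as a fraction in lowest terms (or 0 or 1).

β || α = 5/6 || 5/6 = 5/6
!(β || α) = !5/6 = 0
α || β = 5/6 || 5/6 = 5/6
!β = !5/6 = 0
(α || β) || !β = 5/6 || 0 = 5/6
α -> β = 5/6 -> 5/6 = 1
α -> (α -> β) = 5/6 -> 1 = 1
((α || β) || !β) || (α -> (α -> β)) = 5/6 || 1 = 1
!(β || α) || (((α || β) || !β) || (α -> (α -> β))) = 0 || 1 = 1

1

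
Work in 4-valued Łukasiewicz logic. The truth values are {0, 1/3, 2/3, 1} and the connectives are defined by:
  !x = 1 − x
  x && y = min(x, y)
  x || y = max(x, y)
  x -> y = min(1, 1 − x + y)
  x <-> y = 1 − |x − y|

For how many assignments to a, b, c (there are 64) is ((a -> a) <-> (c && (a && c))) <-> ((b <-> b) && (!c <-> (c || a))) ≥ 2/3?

value 1: 12 assignments (counts)
value 2/3: 24 assignments (counts)
value 1/3: 20 assignments
value 0: 8 assignments
So 36 of the 64 assignments meet the threshold.

36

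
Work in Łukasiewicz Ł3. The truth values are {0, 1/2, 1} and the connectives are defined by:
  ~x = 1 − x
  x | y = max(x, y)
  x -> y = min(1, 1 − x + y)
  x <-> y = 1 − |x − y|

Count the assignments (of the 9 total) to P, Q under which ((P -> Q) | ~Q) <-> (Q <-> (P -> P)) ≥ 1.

P = 0, Q = 0 ↦ 0  <
P = 0, Q = 1/2 ↦ 1/2  <
P = 0, Q = 1 ↦ 1  ≥
P = 1/2, Q = 0 ↦ 0  <
P = 1/2, Q = 1/2 ↦ 1/2  <
P = 1/2, Q = 1 ↦ 1  ≥
P = 1, Q = 0 ↦ 0  <
P = 1, Q = 1/2 ↦ 1  ≥
P = 1, Q = 1 ↦ 1  ≥
So 4 of the 9 assignments meet the threshold.

4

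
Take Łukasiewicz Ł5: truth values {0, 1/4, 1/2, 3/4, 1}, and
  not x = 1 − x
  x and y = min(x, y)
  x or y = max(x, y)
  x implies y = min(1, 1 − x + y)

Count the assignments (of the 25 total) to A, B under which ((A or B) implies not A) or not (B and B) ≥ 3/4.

value 1: 14 assignments (counts)
value 3/4: 4 assignments (counts)
value 1/2: 4 assignments
value 1/4: 2 assignments
value 0: 1 assignment
So 18 of the 25 assignments meet the threshold.

18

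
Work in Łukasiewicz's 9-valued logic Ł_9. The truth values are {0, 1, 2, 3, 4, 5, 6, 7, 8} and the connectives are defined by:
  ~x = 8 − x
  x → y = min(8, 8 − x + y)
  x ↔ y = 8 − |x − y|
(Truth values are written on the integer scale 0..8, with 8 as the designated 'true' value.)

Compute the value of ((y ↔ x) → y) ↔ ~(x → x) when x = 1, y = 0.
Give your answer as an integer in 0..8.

7

y ↔ x = 0 ↔ 1 = 7
(y ↔ x) → y = 7 → 0 = 1
x → x = 1 → 1 = 8
~(x → x) = ~8 = 0
((y ↔ x) → y) ↔ ~(x → x) = 1 ↔ 0 = 7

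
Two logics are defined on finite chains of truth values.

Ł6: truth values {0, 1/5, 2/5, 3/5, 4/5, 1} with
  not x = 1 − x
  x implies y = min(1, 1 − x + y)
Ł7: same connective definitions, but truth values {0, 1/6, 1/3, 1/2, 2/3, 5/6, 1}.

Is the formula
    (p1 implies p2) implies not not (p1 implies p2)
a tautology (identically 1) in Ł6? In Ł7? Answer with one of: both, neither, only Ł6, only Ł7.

both

In Ł6: every assignment gives 1 — tautology.
In Ł7: every assignment gives 1 — tautology.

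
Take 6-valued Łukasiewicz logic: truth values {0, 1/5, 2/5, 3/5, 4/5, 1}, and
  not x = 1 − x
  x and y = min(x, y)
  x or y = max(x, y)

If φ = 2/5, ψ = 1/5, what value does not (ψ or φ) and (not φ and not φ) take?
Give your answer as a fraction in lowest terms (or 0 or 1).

3/5

ψ or φ = 1/5 or 2/5 = 2/5
not (ψ or φ) = not 2/5 = 3/5
not φ = not 2/5 = 3/5
not φ = not 2/5 = 3/5
not φ and not φ = 3/5 and 3/5 = 3/5
not (ψ or φ) and (not φ and not φ) = 3/5 and 3/5 = 3/5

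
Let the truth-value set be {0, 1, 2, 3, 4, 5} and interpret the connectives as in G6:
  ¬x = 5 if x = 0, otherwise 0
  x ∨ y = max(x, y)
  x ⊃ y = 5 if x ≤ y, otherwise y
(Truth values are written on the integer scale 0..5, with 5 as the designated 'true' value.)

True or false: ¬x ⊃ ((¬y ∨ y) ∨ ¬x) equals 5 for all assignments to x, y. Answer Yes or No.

Yes

At x = 2, y = 2, for instance:
¬x = ¬2 = 0
¬y = ¬2 = 0
¬y ∨ y = 0 ∨ 2 = 2
(¬y ∨ y) ∨ ¬x = 2 ∨ 0 = 2
¬x ⊃ ((¬y ∨ y) ∨ ¬x) = 0 ⊃ 2 = 5
and checking the remaining 35 assignments likewise gives ≥ 5 in every case.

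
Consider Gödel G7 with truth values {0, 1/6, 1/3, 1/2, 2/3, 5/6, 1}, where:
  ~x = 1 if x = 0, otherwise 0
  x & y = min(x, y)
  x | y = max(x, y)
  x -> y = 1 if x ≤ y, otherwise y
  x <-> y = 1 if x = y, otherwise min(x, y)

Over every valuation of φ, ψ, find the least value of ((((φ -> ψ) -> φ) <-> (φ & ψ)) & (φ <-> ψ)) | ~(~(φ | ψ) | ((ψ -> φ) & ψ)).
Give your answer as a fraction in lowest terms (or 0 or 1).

Take φ = 1/6, ψ = 1/3:
φ -> ψ = 1/6 -> 1/3 = 1
(φ -> ψ) -> φ = 1 -> 1/6 = 1/6
φ & ψ = 1/6 & 1/3 = 1/6
((φ -> ψ) -> φ) <-> (φ & ψ) = 1/6 <-> 1/6 = 1
φ <-> ψ = 1/6 <-> 1/3 = 1/6
(((φ -> ψ) -> φ) <-> (φ & ψ)) & (φ <-> ψ) = 1 & 1/6 = 1/6
φ | ψ = 1/6 | 1/3 = 1/3
~(φ | ψ) = ~1/3 = 0
ψ -> φ = 1/3 -> 1/6 = 1/6
(ψ -> φ) & ψ = 1/6 & 1/3 = 1/6
~(φ | ψ) | ((ψ -> φ) & ψ) = 0 | 1/6 = 1/6
~(~(φ | ψ) | ((ψ -> φ) & ψ)) = ~1/6 = 0
((((φ -> ψ) -> φ) <-> (φ & ψ)) & (φ <-> ψ)) | ~(~(φ | ψ) | ((ψ -> φ) & ψ)) = 1/6 | 0 = 1/6
No assignment yields a value below 1/6, so this is the minimum.

1/6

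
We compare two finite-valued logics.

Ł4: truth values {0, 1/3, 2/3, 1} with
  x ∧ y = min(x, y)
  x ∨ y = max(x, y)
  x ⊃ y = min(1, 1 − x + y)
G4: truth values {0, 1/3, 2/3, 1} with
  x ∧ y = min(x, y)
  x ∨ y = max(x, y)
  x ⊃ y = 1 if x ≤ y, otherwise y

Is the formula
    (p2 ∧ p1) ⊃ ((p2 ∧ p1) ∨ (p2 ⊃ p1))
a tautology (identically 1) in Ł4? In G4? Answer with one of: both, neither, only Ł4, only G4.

In Ł4: every assignment gives 1 — tautology.
In G4: every assignment gives 1 — tautology.

both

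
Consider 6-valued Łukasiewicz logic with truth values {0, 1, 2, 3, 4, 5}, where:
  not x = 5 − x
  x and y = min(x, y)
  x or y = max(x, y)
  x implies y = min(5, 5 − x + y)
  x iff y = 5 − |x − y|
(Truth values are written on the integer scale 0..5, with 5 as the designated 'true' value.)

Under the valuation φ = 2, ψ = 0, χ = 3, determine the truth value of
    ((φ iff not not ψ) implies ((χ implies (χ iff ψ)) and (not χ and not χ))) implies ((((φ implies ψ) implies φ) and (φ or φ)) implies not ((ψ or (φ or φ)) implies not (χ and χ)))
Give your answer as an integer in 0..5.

4

not ψ = not 0 = 5
not not ψ = not 5 = 0
φ iff not not ψ = 2 iff 0 = 3
χ iff ψ = 3 iff 0 = 2
χ implies (χ iff ψ) = 3 implies 2 = 4
not χ = not 3 = 2
not χ = not 3 = 2
not χ and not χ = 2 and 2 = 2
(χ implies (χ iff ψ)) and (not χ and not χ) = 4 and 2 = 2
(φ iff not not ψ) implies ((χ implies (χ iff ψ)) and (not χ and not χ)) = 3 implies 2 = 4
φ implies ψ = 2 implies 0 = 3
(φ implies ψ) implies φ = 3 implies 2 = 4
φ or φ = 2 or 2 = 2
((φ implies ψ) implies φ) and (φ or φ) = 4 and 2 = 2
φ or φ = 2 or 2 = 2
ψ or (φ or φ) = 0 or 2 = 2
χ and χ = 3 and 3 = 3
not (χ and χ) = not 3 = 2
(ψ or (φ or φ)) implies not (χ and χ) = 2 implies 2 = 5
not ((ψ or (φ or φ)) implies not (χ and χ)) = not 5 = 0
(((φ implies ψ) implies φ) and (φ or φ)) implies not ((ψ or (φ or φ)) implies not (χ and χ)) = 2 implies 0 = 3
((φ iff not not ψ) implies ((χ implies (χ iff ψ)) and (not χ and not χ))) implies ((((φ implies ψ) implies φ) and (φ or φ)) implies not ((ψ or (φ or φ)) implies not (χ and χ))) = 4 implies 3 = 4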